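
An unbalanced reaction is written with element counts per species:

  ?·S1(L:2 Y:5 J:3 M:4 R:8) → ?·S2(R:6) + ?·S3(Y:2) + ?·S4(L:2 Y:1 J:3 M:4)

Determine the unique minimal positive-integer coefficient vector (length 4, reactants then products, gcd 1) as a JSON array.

L: 3·2 = 6 | 4·0+6·0+3·2 = 6
Y: 3·5 = 15 | 4·0+6·2+3·1 = 15
J: 3·3 = 9 | 4·0+6·0+3·3 = 9
M: 3·4 = 12 | 4·0+6·0+3·4 = 12
R: 3·8 = 24 | 4·6+6·0+3·0 = 24
gcd(3,4,6,3) = 1

Coefficients: [3, 4, 6, 3]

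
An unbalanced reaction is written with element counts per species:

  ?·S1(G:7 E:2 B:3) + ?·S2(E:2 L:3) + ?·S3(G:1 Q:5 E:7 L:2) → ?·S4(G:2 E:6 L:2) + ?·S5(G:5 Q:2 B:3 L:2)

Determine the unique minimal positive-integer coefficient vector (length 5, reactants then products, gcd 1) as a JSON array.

G: 5·7+6·0+2·1 = 37 | 6·2+5·5 = 37
Q: 5·0+6·0+2·5 = 10 | 6·0+5·2 = 10
E: 5·2+6·2+2·7 = 36 | 6·6+5·0 = 36
B: 5·3+6·0+2·0 = 15 | 6·0+5·3 = 15
L: 5·0+6·3+2·2 = 22 | 6·2+5·2 = 22
gcd(5,6,2,6,5) = 1

Coefficients: [5, 6, 2, 6, 5]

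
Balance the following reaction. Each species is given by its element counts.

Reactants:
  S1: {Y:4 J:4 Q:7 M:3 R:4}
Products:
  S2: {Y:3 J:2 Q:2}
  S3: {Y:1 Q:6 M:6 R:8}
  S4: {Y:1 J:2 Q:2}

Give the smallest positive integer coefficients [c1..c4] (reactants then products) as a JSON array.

Y: 4·4 = 16 | 3·3+2·1+5·1 = 16
J: 4·4 = 16 | 3·2+2·0+5·2 = 16
Q: 4·7 = 28 | 3·2+2·6+5·2 = 28
M: 4·3 = 12 | 3·0+2·6+5·0 = 12
R: 4·4 = 16 | 3·0+2·8+5·0 = 16
gcd(4,3,2,5) = 1

Coefficients: [4, 3, 2, 5]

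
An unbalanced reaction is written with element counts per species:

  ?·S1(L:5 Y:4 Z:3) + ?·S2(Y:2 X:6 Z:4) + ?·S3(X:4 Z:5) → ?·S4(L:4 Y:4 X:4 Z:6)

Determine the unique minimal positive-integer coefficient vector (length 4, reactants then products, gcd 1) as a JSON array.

Coefficients: [4, 2, 2, 5]

L: 4·5+2·0+2·0 = 20 | 5·4 = 20
Y: 4·4+2·2+2·0 = 20 | 5·4 = 20
X: 4·0+2·6+2·4 = 20 | 5·4 = 20
Z: 4·3+2·4+2·5 = 30 | 5·6 = 30
gcd(4,2,2,5) = 1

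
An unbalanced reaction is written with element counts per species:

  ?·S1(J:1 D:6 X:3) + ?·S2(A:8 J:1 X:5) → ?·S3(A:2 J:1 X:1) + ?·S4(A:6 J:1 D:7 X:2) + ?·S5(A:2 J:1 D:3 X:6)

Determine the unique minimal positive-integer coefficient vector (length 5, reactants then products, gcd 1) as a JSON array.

Coefficients: [6, 4, 2, 3, 5]

A: 6·0+4·8 = 32 | 2·2+3·6+5·2 = 32
J: 6·1+4·1 = 10 | 2·1+3·1+5·1 = 10
D: 6·6+4·0 = 36 | 2·0+3·7+5·3 = 36
X: 6·3+4·5 = 38 | 2·1+3·2+5·6 = 38
gcd(6,4,2,3,5) = 1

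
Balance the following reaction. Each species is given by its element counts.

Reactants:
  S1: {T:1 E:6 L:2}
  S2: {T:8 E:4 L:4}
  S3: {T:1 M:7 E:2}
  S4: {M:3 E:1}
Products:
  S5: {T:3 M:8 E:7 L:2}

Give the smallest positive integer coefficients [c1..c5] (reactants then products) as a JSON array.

T: 4·1+1·8+6·1+2·0 = 18 | 6·3 = 18
M: 4·0+1·0+6·7+2·3 = 48 | 6·8 = 48
E: 4·6+1·4+6·2+2·1 = 42 | 6·7 = 42
L: 4·2+1·4+6·0+2·0 = 12 | 6·2 = 12
gcd(4,1,6,2,6) = 1

Coefficients: [4, 1, 6, 2, 6]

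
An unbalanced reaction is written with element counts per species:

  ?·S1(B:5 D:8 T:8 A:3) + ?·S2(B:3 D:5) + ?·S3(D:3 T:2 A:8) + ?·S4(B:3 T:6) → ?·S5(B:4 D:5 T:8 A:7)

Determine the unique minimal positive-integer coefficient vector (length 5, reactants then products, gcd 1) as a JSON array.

Coefficients: [1, 1, 4, 4, 5]

B: 1·5+1·3+4·0+4·3 = 20 | 5·4 = 20
D: 1·8+1·5+4·3+4·0 = 25 | 5·5 = 25
T: 1·8+1·0+4·2+4·6 = 40 | 5·8 = 40
A: 1·3+1·0+4·8+4·0 = 35 | 5·7 = 35
gcd(1,1,4,4,5) = 1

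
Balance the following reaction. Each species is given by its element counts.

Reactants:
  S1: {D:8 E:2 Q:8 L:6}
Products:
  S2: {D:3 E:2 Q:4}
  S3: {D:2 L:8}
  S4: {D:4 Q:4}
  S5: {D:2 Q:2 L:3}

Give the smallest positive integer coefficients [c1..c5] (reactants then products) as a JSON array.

D: 6·8 = 48 | 6·3+3·2+4·4+4·2 = 48
E: 6·2 = 12 | 6·2+3·0+4·0+4·0 = 12
Q: 6·8 = 48 | 6·4+3·0+4·4+4·2 = 48
L: 6·6 = 36 | 6·0+3·8+4·0+4·3 = 36
gcd(6,6,3,4,4) = 1

Coefficients: [6, 6, 3, 4, 4]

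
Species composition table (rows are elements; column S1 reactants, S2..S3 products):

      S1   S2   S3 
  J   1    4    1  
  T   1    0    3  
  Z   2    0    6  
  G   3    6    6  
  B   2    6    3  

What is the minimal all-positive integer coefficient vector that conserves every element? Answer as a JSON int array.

J: 6·1 = 6 | 1·4+2·1 = 6
T: 6·1 = 6 | 1·0+2·3 = 6
Z: 6·2 = 12 | 1·0+2·6 = 12
G: 6·3 = 18 | 1·6+2·6 = 18
B: 6·2 = 12 | 1·6+2·3 = 12
gcd(6,1,2) = 1

Coefficients: [6, 1, 2]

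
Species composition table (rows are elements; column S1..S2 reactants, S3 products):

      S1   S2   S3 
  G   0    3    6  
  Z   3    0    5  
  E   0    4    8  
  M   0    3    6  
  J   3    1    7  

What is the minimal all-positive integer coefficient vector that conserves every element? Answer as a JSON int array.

Coefficients: [5, 6, 3]

G: 5·0+6·3 = 18 | 3·6 = 18
Z: 5·3+6·0 = 15 | 3·5 = 15
E: 5·0+6·4 = 24 | 3·8 = 24
M: 5·0+6·3 = 18 | 3·6 = 18
J: 5·3+6·1 = 21 | 3·7 = 21
gcd(5,6,3) = 1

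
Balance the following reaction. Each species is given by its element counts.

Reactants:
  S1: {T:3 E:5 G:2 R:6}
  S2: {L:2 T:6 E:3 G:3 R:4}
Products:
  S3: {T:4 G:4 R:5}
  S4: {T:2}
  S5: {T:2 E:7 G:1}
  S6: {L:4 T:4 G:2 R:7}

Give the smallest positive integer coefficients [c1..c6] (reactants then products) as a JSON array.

L: 2·0+6·2 = 12 | 3·0+5·0+4·0+3·4 = 12
T: 2·3+6·6 = 42 | 3·4+5·2+4·2+3·4 = 42
E: 2·5+6·3 = 28 | 3·0+5·0+4·7+3·0 = 28
G: 2·2+6·3 = 22 | 3·4+5·0+4·1+3·2 = 22
R: 2·6+6·4 = 36 | 3·5+5·0+4·0+3·7 = 36
gcd(2,6,3,5,4,3) = 1

Coefficients: [2, 6, 3, 5, 4, 3]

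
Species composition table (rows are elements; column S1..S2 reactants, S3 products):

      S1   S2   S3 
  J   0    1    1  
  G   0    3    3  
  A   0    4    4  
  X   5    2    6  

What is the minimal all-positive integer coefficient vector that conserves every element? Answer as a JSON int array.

Coefficients: [4, 5, 5]

J: 4·0+5·1 = 5 | 5·1 = 5
G: 4·0+5·3 = 15 | 5·3 = 15
A: 4·0+5·4 = 20 | 5·4 = 20
X: 4·5+5·2 = 30 | 5·6 = 30
gcd(4,5,5) = 1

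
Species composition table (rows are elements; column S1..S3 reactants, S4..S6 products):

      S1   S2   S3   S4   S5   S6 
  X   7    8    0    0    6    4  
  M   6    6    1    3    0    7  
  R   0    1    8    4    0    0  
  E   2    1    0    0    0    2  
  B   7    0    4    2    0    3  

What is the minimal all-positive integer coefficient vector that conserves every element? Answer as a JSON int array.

Coefficients: [2, 4, 1, 3, 5, 4]

X: 2·7+4·8+1·0 = 46 | 3·0+5·6+4·4 = 46
M: 2·6+4·6+1·1 = 37 | 3·3+5·0+4·7 = 37
R: 2·0+4·1+1·8 = 12 | 3·4+5·0+4·0 = 12
E: 2·2+4·1+1·0 = 8 | 3·0+5·0+4·2 = 8
B: 2·7+4·0+1·4 = 18 | 3·2+5·0+4·3 = 18
gcd(2,4,1,3,5,4) = 1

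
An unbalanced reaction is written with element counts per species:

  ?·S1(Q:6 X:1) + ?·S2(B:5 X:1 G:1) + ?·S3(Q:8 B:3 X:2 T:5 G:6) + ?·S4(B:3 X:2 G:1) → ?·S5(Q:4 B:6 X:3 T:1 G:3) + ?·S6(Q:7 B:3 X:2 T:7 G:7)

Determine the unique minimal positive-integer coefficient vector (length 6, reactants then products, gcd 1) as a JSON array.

Coefficients: [1, 3, 4, 5, 6, 2]

Q: 1·6+3·0+4·8+5·0 = 38 | 6·4+2·7 = 38
B: 1·0+3·5+4·3+5·3 = 42 | 6·6+2·3 = 42
X: 1·1+3·1+4·2+5·2 = 22 | 6·3+2·2 = 22
T: 1·0+3·0+4·5+5·0 = 20 | 6·1+2·7 = 20
G: 1·0+3·1+4·6+5·1 = 32 | 6·3+2·7 = 32
gcd(1,3,4,5,6,2) = 1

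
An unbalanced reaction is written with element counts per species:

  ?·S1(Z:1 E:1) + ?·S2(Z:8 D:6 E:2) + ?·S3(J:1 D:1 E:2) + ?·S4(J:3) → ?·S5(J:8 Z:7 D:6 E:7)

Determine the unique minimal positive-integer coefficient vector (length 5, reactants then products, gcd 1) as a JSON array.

Coefficients: [5, 2, 6, 6, 3]

J: 5·0+2·0+6·1+6·3 = 24 | 3·8 = 24
Z: 5·1+2·8+6·0+6·0 = 21 | 3·7 = 21
D: 5·0+2·6+6·1+6·0 = 18 | 3·6 = 18
E: 5·1+2·2+6·2+6·0 = 21 | 3·7 = 21
gcd(5,2,6,6,3) = 1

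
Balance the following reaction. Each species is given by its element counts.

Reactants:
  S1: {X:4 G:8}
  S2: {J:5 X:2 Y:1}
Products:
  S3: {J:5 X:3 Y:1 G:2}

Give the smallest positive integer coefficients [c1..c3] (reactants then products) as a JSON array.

Coefficients: [1, 4, 4]

J: 1·0+4·5 = 20 | 4·5 = 20
X: 1·4+4·2 = 12 | 4·3 = 12
Y: 1·0+4·1 = 4 | 4·1 = 4
G: 1·8+4·0 = 8 | 4·2 = 8
gcd(1,4,4) = 1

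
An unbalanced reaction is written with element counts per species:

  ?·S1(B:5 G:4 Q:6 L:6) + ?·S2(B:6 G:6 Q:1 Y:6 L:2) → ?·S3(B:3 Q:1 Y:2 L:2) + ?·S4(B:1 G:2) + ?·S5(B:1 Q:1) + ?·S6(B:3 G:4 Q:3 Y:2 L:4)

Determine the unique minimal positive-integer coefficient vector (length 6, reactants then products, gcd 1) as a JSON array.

Coefficients: [4, 3, 3, 5, 6, 6]

B: 4·5+3·6 = 38 | 3·3+5·1+6·1+6·3 = 38
G: 4·4+3·6 = 34 | 3·0+5·2+6·0+6·4 = 34
Q: 4·6+3·1 = 27 | 3·1+5·0+6·1+6·3 = 27
Y: 4·0+3·6 = 18 | 3·2+5·0+6·0+6·2 = 18
L: 4·6+3·2 = 30 | 3·2+5·0+6·0+6·4 = 30
gcd(4,3,3,5,6,6) = 1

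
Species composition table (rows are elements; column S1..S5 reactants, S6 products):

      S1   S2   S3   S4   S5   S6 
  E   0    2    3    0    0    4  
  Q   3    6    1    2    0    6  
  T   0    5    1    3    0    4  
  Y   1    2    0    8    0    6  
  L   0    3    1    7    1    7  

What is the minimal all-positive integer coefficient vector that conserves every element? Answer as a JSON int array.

Coefficients: [4, 1, 6, 3, 5, 5]

E: 4·0+1·2+6·3+3·0+5·0 = 20 | 5·4 = 20
Q: 4·3+1·6+6·1+3·2+5·0 = 30 | 5·6 = 30
T: 4·0+1·5+6·1+3·3+5·0 = 20 | 5·4 = 20
Y: 4·1+1·2+6·0+3·8+5·0 = 30 | 5·6 = 30
L: 4·0+1·3+6·1+3·7+5·1 = 35 | 5·7 = 35
gcd(4,1,6,3,5,5) = 1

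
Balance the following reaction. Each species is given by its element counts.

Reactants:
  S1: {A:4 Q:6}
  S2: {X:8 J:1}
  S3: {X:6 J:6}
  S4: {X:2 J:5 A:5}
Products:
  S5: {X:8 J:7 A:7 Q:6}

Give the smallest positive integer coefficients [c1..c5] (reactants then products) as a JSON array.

X: 5·0+2·8+3·6+3·2 = 40 | 5·8 = 40
J: 5·0+2·1+3·6+3·5 = 35 | 5·7 = 35
A: 5·4+2·0+3·0+3·5 = 35 | 5·7 = 35
Q: 5·6+2·0+3·0+3·0 = 30 | 5·6 = 30
gcd(5,2,3,3,5) = 1

Coefficients: [5, 2, 3, 3, 5]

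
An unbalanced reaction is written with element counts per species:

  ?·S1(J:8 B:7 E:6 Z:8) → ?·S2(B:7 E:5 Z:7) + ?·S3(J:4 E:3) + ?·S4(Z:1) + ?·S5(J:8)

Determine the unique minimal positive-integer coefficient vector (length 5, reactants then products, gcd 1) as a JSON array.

Coefficients: [6, 6, 2, 6, 5]

J: 6·8 = 48 | 6·0+2·4+6·0+5·8 = 48
B: 6·7 = 42 | 6·7+2·0+6·0+5·0 = 42
E: 6·6 = 36 | 6·5+2·3+6·0+5·0 = 36
Z: 6·8 = 48 | 6·7+2·0+6·1+5·0 = 48
gcd(6,6,2,6,5) = 1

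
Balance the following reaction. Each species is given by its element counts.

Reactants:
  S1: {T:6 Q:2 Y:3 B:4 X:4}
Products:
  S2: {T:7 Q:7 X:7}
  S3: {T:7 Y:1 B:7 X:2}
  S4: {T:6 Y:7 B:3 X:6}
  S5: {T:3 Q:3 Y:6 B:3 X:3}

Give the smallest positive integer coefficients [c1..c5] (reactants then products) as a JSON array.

Coefficients: [5, 1, 2, 1, 1]

T: 5·6 = 30 | 1·7+2·7+1·6+1·3 = 30
Q: 5·2 = 10 | 1·7+2·0+1·0+1·3 = 10
Y: 5·3 = 15 | 1·0+2·1+1·7+1·6 = 15
B: 5·4 = 20 | 1·0+2·7+1·3+1·3 = 20
X: 5·4 = 20 | 1·7+2·2+1·6+1·3 = 20
gcd(5,1,2,1,1) = 1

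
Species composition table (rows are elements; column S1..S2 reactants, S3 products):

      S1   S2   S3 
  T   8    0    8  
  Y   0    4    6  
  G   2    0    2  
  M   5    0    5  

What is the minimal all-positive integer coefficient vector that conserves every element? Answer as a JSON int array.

Coefficients: [2, 3, 2]

T: 2·8+3·0 = 16 | 2·8 = 16
Y: 2·0+3·4 = 12 | 2·6 = 12
G: 2·2+3·0 = 4 | 2·2 = 4
M: 2·5+3·0 = 10 | 2·5 = 10
gcd(2,3,2) = 1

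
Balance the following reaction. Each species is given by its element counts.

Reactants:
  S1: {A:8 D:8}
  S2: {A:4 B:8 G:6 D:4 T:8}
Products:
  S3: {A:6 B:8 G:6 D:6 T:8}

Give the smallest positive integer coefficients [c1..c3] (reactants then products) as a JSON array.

Coefficients: [1, 4, 4]

A: 1·8+4·4 = 24 | 4·6 = 24
B: 1·0+4·8 = 32 | 4·8 = 32
G: 1·0+4·6 = 24 | 4·6 = 24
D: 1·8+4·4 = 24 | 4·6 = 24
T: 1·0+4·8 = 32 | 4·8 = 32
gcd(1,4,4) = 1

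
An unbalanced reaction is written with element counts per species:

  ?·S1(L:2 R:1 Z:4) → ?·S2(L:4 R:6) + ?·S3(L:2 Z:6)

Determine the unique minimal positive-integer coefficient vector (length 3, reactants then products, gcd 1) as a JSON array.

Coefficients: [6, 1, 4]

L: 6·2 = 12 | 1·4+4·2 = 12
R: 6·1 = 6 | 1·6+4·0 = 6
Z: 6·4 = 24 | 1·0+4·6 = 24
gcd(6,1,4) = 1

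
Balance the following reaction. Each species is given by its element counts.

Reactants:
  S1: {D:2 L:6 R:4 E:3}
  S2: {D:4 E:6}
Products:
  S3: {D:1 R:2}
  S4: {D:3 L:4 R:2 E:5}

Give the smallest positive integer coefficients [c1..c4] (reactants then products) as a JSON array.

Coefficients: [4, 3, 2, 6]

D: 4·2+3·4 = 20 | 2·1+6·3 = 20
L: 4·6+3·0 = 24 | 2·0+6·4 = 24
R: 4·4+3·0 = 16 | 2·2+6·2 = 16
E: 4·3+3·6 = 30 | 2·0+6·5 = 30
gcd(4,3,2,6) = 1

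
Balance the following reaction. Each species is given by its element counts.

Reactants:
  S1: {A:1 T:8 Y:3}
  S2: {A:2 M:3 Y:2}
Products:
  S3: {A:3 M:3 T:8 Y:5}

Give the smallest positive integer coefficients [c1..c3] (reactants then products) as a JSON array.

A: 1·1+1·2 = 3 | 1·3 = 3
M: 1·0+1·3 = 3 | 1·3 = 3
T: 1·8+1·0 = 8 | 1·8 = 8
Y: 1·3+1·2 = 5 | 1·5 = 5
gcd(1,1,1) = 1

Coefficients: [1, 1, 1]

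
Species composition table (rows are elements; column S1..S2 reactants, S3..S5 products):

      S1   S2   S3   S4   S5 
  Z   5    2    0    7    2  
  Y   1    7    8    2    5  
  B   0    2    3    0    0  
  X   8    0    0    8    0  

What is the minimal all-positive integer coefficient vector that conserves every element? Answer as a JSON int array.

Z: 5·5+6·2 = 37 | 4·0+5·7+1·2 = 37
Y: 5·1+6·7 = 47 | 4·8+5·2+1·5 = 47
B: 5·0+6·2 = 12 | 4·3+5·0+1·0 = 12
X: 5·8+6·0 = 40 | 4·0+5·8+1·0 = 40
gcd(5,6,4,5,1) = 1

Coefficients: [5, 6, 4, 5, 1]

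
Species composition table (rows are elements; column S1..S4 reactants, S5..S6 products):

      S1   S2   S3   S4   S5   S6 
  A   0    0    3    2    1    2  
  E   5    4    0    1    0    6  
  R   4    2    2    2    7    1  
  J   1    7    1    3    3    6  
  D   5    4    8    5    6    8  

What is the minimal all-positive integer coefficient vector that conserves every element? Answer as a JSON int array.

Coefficients: [3, 4, 2, 5, 4, 6]

A: 3·0+4·0+2·3+5·2 = 16 | 4·1+6·2 = 16
E: 3·5+4·4+2·0+5·1 = 36 | 4·0+6·6 = 36
R: 3·4+4·2+2·2+5·2 = 34 | 4·7+6·1 = 34
J: 3·1+4·7+2·1+5·3 = 48 | 4·3+6·6 = 48
D: 3·5+4·4+2·8+5·5 = 72 | 4·6+6·8 = 72
gcd(3,4,2,5,4,6) = 1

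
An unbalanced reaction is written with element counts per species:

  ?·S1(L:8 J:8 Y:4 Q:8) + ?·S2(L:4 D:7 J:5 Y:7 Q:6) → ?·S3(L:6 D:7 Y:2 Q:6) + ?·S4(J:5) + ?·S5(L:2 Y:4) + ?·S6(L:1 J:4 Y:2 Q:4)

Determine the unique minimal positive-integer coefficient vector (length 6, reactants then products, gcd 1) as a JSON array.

L: 3·8+4·4 = 40 | 4·6+4·0+5·2+6·1 = 40
D: 3·0+4·7 = 28 | 4·7+4·0+5·0+6·0 = 28
J: 3·8+4·5 = 44 | 4·0+4·5+5·0+6·4 = 44
Y: 3·4+4·7 = 40 | 4·2+4·0+5·4+6·2 = 40
Q: 3·8+4·6 = 48 | 4·6+4·0+5·0+6·4 = 48
gcd(3,4,4,4,5,6) = 1

Coefficients: [3, 4, 4, 4, 5, 6]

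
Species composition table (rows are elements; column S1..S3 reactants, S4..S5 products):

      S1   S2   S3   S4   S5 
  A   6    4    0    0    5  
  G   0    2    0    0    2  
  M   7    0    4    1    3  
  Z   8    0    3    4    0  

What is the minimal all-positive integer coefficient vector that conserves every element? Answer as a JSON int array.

A: 1·6+6·4+4·0 = 30 | 5·0+6·5 = 30
G: 1·0+6·2+4·0 = 12 | 5·0+6·2 = 12
M: 1·7+6·0+4·4 = 23 | 5·1+6·3 = 23
Z: 1·8+6·0+4·3 = 20 | 5·4+6·0 = 20
gcd(1,6,4,5,6) = 1

Coefficients: [1, 6, 4, 5, 6]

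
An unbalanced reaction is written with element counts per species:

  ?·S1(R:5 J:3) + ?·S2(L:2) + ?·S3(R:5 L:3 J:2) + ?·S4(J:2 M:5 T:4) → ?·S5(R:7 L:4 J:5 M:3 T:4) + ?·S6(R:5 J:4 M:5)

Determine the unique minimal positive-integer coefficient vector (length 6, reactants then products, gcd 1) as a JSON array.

Coefficients: [5, 4, 4, 5, 5, 2]

R: 5·5+4·0+4·5+5·0 = 45 | 5·7+2·5 = 45
L: 5·0+4·2+4·3+5·0 = 20 | 5·4+2·0 = 20
J: 5·3+4·0+4·2+5·2 = 33 | 5·5+2·4 = 33
M: 5·0+4·0+4·0+5·5 = 25 | 5·3+2·5 = 25
T: 5·0+4·0+4·0+5·4 = 20 | 5·4+2·0 = 20
gcd(5,4,4,5,5,2) = 1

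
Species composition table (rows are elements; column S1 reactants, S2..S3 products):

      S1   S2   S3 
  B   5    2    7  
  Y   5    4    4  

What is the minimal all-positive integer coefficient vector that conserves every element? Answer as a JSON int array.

B: 4·5 = 20 | 3·2+2·7 = 20
Y: 4·5 = 20 | 3·4+2·4 = 20
gcd(4,3,2) = 1

Coefficients: [4, 3, 2]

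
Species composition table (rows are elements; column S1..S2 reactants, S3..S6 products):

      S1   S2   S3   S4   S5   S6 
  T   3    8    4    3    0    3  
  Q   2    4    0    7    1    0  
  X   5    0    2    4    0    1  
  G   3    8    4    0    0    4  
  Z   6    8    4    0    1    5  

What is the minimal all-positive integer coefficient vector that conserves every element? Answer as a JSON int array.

Coefficients: [4, 3, 3, 2, 6, 6]

T: 4·3+3·8 = 36 | 3·4+2·3+6·0+6·3 = 36
Q: 4·2+3·4 = 20 | 3·0+2·7+6·1+6·0 = 20
X: 4·5+3·0 = 20 | 3·2+2·4+6·0+6·1 = 20
G: 4·3+3·8 = 36 | 3·4+2·0+6·0+6·4 = 36
Z: 4·6+3·8 = 48 | 3·4+2·0+6·1+6·5 = 48
gcd(4,3,3,2,6,6) = 1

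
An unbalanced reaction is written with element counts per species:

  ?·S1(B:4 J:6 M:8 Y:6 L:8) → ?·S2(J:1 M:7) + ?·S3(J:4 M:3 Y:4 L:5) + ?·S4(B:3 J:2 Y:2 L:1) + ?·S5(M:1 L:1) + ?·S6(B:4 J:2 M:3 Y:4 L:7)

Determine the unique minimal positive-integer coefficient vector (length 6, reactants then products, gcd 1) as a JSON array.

B: 4·4 = 16 | 2·0+3·0+4·3+6·0+1·4 = 16
J: 4·6 = 24 | 2·1+3·4+4·2+6·0+1·2 = 24
M: 4·8 = 32 | 2·7+3·3+4·0+6·1+1·3 = 32
Y: 4·6 = 24 | 2·0+3·4+4·2+6·0+1·4 = 24
L: 4·8 = 32 | 2·0+3·5+4·1+6·1+1·7 = 32
gcd(4,2,3,4,6,1) = 1

Coefficients: [4, 2, 3, 4, 6, 1]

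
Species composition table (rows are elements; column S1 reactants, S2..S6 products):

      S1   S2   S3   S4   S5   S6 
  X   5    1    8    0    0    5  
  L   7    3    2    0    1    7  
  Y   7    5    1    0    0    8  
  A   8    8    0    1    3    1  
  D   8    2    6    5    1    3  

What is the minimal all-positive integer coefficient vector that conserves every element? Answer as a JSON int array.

Coefficients: [5, 2, 1, 3, 6, 3]

X: 5·5 = 25 | 2·1+1·8+3·0+6·0+3·5 = 25
L: 5·7 = 35 | 2·3+1·2+3·0+6·1+3·7 = 35
Y: 5·7 = 35 | 2·5+1·1+3·0+6·0+3·8 = 35
A: 5·8 = 40 | 2·8+1·0+3·1+6·3+3·1 = 40
D: 5·8 = 40 | 2·2+1·6+3·5+6·1+3·3 = 40
gcd(5,2,1,3,6,3) = 1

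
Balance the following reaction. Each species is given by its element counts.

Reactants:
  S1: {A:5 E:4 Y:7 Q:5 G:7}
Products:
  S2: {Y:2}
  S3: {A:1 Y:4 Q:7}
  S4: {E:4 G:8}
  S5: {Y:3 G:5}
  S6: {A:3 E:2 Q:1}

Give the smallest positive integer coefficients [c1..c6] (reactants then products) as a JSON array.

Coefficients: [4, 4, 2, 1, 4, 6]

A: 4·5 = 20 | 4·0+2·1+1·0+4·0+6·3 = 20
E: 4·4 = 16 | 4·0+2·0+1·4+4·0+6·2 = 16
Y: 4·7 = 28 | 4·2+2·4+1·0+4·3+6·0 = 28
Q: 4·5 = 20 | 4·0+2·7+1·0+4·0+6·1 = 20
G: 4·7 = 28 | 4·0+2·0+1·8+4·5+6·0 = 28
gcd(4,4,2,1,4,6) = 1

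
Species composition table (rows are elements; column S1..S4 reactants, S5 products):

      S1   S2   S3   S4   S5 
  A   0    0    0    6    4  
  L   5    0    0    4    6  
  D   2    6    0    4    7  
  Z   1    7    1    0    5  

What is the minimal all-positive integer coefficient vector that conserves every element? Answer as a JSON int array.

A: 4·0+3·0+5·0+4·6 = 24 | 6·4 = 24
L: 4·5+3·0+5·0+4·4 = 36 | 6·6 = 36
D: 4·2+3·6+5·0+4·4 = 42 | 6·7 = 42
Z: 4·1+3·7+5·1+4·0 = 30 | 6·5 = 30
gcd(4,3,5,4,6) = 1

Coefficients: [4, 3, 5, 4, 6]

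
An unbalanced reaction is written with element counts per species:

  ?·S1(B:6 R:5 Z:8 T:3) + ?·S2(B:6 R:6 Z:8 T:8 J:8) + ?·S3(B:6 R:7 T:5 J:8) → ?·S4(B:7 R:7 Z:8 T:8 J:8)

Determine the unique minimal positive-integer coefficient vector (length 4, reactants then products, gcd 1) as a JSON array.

B: 1·6+5·6+1·6 = 42 | 6·7 = 42
R: 1·5+5·6+1·7 = 42 | 6·7 = 42
Z: 1·8+5·8+1·0 = 48 | 6·8 = 48
T: 1·3+5·8+1·5 = 48 | 6·8 = 48
J: 1·0+5·8+1·8 = 48 | 6·8 = 48
gcd(1,5,1,6) = 1

Coefficients: [1, 5, 1, 6]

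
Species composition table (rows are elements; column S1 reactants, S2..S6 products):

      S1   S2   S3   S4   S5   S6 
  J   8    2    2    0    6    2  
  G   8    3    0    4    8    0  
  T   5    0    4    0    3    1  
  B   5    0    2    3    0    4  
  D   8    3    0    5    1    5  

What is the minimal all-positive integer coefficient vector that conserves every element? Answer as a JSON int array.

J: 5·8 = 40 | 4·2+3·2+1·0+3·6+4·2 = 40
G: 5·8 = 40 | 4·3+3·0+1·4+3·8+4·0 = 40
T: 5·5 = 25 | 4·0+3·4+1·0+3·3+4·1 = 25
B: 5·5 = 25 | 4·0+3·2+1·3+3·0+4·4 = 25
D: 5·8 = 40 | 4·3+3·0+1·5+3·1+4·5 = 40
gcd(5,4,3,1,3,4) = 1

Coefficients: [5, 4, 3, 1, 3, 4]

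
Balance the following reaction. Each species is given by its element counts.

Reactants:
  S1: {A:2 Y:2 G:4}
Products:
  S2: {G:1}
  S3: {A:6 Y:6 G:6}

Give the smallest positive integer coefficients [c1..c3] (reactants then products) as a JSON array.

Coefficients: [3, 6, 1]

A: 3·2 = 6 | 6·0+1·6 = 6
Y: 3·2 = 6 | 6·0+1·6 = 6
G: 3·4 = 12 | 6·1+1·6 = 12
gcd(3,6,1) = 1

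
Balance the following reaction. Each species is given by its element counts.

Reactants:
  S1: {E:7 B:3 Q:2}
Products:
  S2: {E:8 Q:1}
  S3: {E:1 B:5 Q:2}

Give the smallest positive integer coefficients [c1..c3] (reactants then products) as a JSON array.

E: 5·7 = 35 | 4·8+3·1 = 35
B: 5·3 = 15 | 4·0+3·5 = 15
Q: 5·2 = 10 | 4·1+3·2 = 10
gcd(5,4,3) = 1

Coefficients: [5, 4, 3]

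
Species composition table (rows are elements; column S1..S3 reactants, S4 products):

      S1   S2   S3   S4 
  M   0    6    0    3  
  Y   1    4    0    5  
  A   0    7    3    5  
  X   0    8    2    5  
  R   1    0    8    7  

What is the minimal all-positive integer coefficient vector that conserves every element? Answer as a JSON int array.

Coefficients: [6, 1, 1, 2]

M: 6·0+1·6+1·0 = 6 | 2·3 = 6
Y: 6·1+1·4+1·0 = 10 | 2·5 = 10
A: 6·0+1·7+1·3 = 10 | 2·5 = 10
X: 6·0+1·8+1·2 = 10 | 2·5 = 10
R: 6·1+1·0+1·8 = 14 | 2·7 = 14
gcd(6,1,1,2) = 1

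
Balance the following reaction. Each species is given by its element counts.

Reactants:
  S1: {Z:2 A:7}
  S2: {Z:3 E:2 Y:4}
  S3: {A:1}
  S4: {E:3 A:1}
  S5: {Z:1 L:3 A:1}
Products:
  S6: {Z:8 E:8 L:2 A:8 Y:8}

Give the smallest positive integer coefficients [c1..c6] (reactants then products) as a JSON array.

Coefficients: [2, 6, 4, 4, 2, 3]

Z: 2·2+6·3+4·0+4·0+2·1 = 24 | 3·8 = 24
E: 2·0+6·2+4·0+4·3+2·0 = 24 | 3·8 = 24
L: 2·0+6·0+4·0+4·0+2·3 = 6 | 3·2 = 6
A: 2·7+6·0+4·1+4·1+2·1 = 24 | 3·8 = 24
Y: 2·0+6·4+4·0+4·0+2·0 = 24 | 3·8 = 24
gcd(2,6,4,4,2,3) = 1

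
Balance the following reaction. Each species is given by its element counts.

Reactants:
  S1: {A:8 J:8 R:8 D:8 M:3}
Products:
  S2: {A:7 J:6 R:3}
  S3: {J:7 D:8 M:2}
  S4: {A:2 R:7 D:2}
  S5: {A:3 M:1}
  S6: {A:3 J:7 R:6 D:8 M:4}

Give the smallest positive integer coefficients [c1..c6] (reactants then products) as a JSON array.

Coefficients: [5, 2, 3, 4, 5, 1]

A: 5·8 = 40 | 2·7+3·0+4·2+5·3+1·3 = 40
J: 5·8 = 40 | 2·6+3·7+4·0+5·0+1·7 = 40
R: 5·8 = 40 | 2·3+3·0+4·7+5·0+1·6 = 40
D: 5·8 = 40 | 2·0+3·8+4·2+5·0+1·8 = 40
M: 5·3 = 15 | 2·0+3·2+4·0+5·1+1·4 = 15
gcd(5,2,3,4,5,1) = 1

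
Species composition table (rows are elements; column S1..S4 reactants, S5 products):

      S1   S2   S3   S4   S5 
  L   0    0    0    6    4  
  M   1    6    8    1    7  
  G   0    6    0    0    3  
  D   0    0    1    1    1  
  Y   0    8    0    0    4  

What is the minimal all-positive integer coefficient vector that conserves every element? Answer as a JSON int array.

Coefficients: [4, 3, 2, 4, 6]

L: 4·0+3·0+2·0+4·6 = 24 | 6·4 = 24
M: 4·1+3·6+2·8+4·1 = 42 | 6·7 = 42
G: 4·0+3·6+2·0+4·0 = 18 | 6·3 = 18
D: 4·0+3·0+2·1+4·1 = 6 | 6·1 = 6
Y: 4·0+3·8+2·0+4·0 = 24 | 6·4 = 24
gcd(4,3,2,4,6) = 1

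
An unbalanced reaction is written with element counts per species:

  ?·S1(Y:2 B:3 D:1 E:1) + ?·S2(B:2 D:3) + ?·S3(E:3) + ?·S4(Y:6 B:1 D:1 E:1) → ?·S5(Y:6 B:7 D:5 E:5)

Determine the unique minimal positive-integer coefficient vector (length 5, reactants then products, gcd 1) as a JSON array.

Coefficients: [3, 2, 2, 1, 2]

Y: 3·2+2·0+2·0+1·6 = 12 | 2·6 = 12
B: 3·3+2·2+2·0+1·1 = 14 | 2·7 = 14
D: 3·1+2·3+2·0+1·1 = 10 | 2·5 = 10
E: 3·1+2·0+2·3+1·1 = 10 | 2·5 = 10
gcd(3,2,2,1,2) = 1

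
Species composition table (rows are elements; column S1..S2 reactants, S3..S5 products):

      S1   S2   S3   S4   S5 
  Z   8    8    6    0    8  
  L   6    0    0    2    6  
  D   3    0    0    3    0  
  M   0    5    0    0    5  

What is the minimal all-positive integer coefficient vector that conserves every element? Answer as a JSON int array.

Z: 3·8+2·8 = 40 | 4·6+3·0+2·8 = 40
L: 3·6+2·0 = 18 | 4·0+3·2+2·6 = 18
D: 3·3+2·0 = 9 | 4·0+3·3+2·0 = 9
M: 3·0+2·5 = 10 | 4·0+3·0+2·5 = 10
gcd(3,2,4,3,2) = 1

Coefficients: [3, 2, 4, 3, 2]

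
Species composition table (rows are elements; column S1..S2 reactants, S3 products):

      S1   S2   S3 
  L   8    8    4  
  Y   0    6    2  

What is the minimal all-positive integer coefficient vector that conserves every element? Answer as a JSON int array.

Coefficients: [1, 2, 6]

L: 1·8+2·8 = 24 | 6·4 = 24
Y: 1·0+2·6 = 12 | 6·2 = 12
gcd(1,2,6) = 1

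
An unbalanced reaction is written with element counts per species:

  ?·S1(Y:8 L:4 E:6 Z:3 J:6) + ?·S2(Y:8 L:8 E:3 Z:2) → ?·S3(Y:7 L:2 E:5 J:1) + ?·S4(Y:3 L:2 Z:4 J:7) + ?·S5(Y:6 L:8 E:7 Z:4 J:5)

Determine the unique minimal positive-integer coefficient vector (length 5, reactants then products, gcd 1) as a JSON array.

Coefficients: [6, 1, 5, 3, 2]

Y: 6·8+1·8 = 56 | 5·7+3·3+2·6 = 56
L: 6·4+1·8 = 32 | 5·2+3·2+2·8 = 32
E: 6·6+1·3 = 39 | 5·5+3·0+2·7 = 39
Z: 6·3+1·2 = 20 | 5·0+3·4+2·4 = 20
J: 6·6+1·0 = 36 | 5·1+3·7+2·5 = 36
gcd(6,1,5,3,2) = 1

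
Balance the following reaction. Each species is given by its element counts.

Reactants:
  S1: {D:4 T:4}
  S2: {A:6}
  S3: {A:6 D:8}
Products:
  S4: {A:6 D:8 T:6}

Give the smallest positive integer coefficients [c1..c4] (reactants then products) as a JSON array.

A: 6·0+3·6+1·6 = 24 | 4·6 = 24
D: 6·4+3·0+1·8 = 32 | 4·8 = 32
T: 6·4+3·0+1·0 = 24 | 4·6 = 24
gcd(6,3,1,4) = 1

Coefficients: [6, 3, 1, 4]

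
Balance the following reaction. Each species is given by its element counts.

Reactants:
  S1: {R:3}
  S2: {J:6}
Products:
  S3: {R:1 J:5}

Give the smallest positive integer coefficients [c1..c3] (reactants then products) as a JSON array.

Coefficients: [2, 5, 6]

R: 2·3+5·0 = 6 | 6·1 = 6
J: 2·0+5·6 = 30 | 6·5 = 30
gcd(2,5,6) = 1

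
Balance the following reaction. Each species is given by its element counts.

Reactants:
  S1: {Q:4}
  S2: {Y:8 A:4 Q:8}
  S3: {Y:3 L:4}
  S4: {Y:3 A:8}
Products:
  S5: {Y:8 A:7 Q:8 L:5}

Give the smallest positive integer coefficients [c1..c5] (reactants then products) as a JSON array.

Coefficients: [6, 1, 5, 3, 4]

Y: 6·0+1·8+5·3+3·3 = 32 | 4·8 = 32
A: 6·0+1·4+5·0+3·8 = 28 | 4·7 = 28
Q: 6·4+1·8+5·0+3·0 = 32 | 4·8 = 32
L: 6·0+1·0+5·4+3·0 = 20 | 4·5 = 20
gcd(6,1,5,3,4) = 1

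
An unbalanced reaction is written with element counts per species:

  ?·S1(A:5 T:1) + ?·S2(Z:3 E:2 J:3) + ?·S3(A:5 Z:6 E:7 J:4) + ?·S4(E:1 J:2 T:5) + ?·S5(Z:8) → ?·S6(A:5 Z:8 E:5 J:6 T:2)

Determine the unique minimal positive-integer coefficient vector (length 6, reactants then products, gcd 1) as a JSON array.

A: 3·5+6·0+1·5+1·0+1·0 = 20 | 4·5 = 20
Z: 3·0+6·3+1·6+1·0+1·8 = 32 | 4·8 = 32
E: 3·0+6·2+1·7+1·1+1·0 = 20 | 4·5 = 20
J: 3·0+6·3+1·4+1·2+1·0 = 24 | 4·6 = 24
T: 3·1+6·0+1·0+1·5+1·0 = 8 | 4·2 = 8
gcd(3,6,1,1,1,4) = 1

Coefficients: [3, 6, 1, 1, 1, 4]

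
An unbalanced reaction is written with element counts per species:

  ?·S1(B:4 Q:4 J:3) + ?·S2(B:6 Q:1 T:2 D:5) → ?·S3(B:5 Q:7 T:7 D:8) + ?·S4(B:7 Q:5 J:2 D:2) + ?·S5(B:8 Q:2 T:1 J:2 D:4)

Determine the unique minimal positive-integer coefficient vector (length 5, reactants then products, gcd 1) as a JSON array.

B: 4·4+6·6 = 52 | 1·5+1·7+5·8 = 52
Q: 4·4+6·1 = 22 | 1·7+1·5+5·2 = 22
T: 4·0+6·2 = 12 | 1·7+1·0+5·1 = 12
J: 4·3+6·0 = 12 | 1·0+1·2+5·2 = 12
D: 4·0+6·5 = 30 | 1·8+1·2+5·4 = 30
gcd(4,6,1,1,5) = 1

Coefficients: [4, 6, 1, 1, 5]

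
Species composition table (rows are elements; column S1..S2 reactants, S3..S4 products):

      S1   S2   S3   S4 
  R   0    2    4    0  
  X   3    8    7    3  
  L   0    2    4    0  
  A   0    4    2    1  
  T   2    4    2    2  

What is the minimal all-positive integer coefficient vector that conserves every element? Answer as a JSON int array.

R: 3·0+2·2 = 4 | 1·4+6·0 = 4
X: 3·3+2·8 = 25 | 1·7+6·3 = 25
L: 3·0+2·2 = 4 | 1·4+6·0 = 4
A: 3·0+2·4 = 8 | 1·2+6·1 = 8
T: 3·2+2·4 = 14 | 1·2+6·2 = 14
gcd(3,2,1,6) = 1

Coefficients: [3, 2, 1, 6]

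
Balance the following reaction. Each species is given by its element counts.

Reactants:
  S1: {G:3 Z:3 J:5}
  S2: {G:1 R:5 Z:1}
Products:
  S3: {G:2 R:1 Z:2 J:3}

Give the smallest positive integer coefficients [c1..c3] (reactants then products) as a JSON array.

Coefficients: [3, 1, 5]

G: 3·3+1·1 = 10 | 5·2 = 10
R: 3·0+1·5 = 5 | 5·1 = 5
Z: 3·3+1·1 = 10 | 5·2 = 10
J: 3·5+1·0 = 15 | 5·3 = 15
gcd(3,1,5) = 1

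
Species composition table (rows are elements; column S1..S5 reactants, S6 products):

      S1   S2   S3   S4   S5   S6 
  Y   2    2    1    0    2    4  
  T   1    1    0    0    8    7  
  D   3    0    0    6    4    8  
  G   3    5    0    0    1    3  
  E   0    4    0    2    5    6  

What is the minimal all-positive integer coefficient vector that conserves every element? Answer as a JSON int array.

Y: 2·2+1·2+6·1+3·0+4·2 = 20 | 5·4 = 20
T: 2·1+1·1+6·0+3·0+4·8 = 35 | 5·7 = 35
D: 2·3+1·0+6·0+3·6+4·4 = 40 | 5·8 = 40
G: 2·3+1·5+6·0+3·0+4·1 = 15 | 5·3 = 15
E: 2·0+1·4+6·0+3·2+4·5 = 30 | 5·6 = 30
gcd(2,1,6,3,4,5) = 1

Coefficients: [2, 1, 6, 3, 4, 5]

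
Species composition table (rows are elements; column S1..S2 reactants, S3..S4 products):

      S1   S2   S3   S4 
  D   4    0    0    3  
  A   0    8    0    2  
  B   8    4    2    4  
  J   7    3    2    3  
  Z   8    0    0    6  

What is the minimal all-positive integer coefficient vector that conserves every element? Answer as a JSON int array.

D: 3·4+1·0 = 12 | 6·0+4·3 = 12
A: 3·0+1·8 = 8 | 6·0+4·2 = 8
B: 3·8+1·4 = 28 | 6·2+4·4 = 28
J: 3·7+1·3 = 24 | 6·2+4·3 = 24
Z: 3·8+1·0 = 24 | 6·0+4·6 = 24
gcd(3,1,6,4) = 1

Coefficients: [3, 1, 6, 4]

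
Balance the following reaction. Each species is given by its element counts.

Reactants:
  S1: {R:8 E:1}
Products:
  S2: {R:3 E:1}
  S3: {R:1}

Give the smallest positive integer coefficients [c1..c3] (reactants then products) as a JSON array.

Coefficients: [1, 1, 5]

R: 1·8 = 8 | 1·3+5·1 = 8
E: 1·1 = 1 | 1·1+5·0 = 1
gcd(1,1,5) = 1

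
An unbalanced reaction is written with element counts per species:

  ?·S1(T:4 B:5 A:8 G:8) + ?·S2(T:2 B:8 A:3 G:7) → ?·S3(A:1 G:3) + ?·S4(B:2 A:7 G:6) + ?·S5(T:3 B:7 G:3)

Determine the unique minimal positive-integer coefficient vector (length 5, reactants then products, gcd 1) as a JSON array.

Coefficients: [2, 5, 3, 4, 6]

T: 2·4+5·2 = 18 | 3·0+4·0+6·3 = 18
B: 2·5+5·8 = 50 | 3·0+4·2+6·7 = 50
A: 2·8+5·3 = 31 | 3·1+4·7+6·0 = 31
G: 2·8+5·7 = 51 | 3·3+4·6+6·3 = 51
gcd(2,5,3,4,6) = 1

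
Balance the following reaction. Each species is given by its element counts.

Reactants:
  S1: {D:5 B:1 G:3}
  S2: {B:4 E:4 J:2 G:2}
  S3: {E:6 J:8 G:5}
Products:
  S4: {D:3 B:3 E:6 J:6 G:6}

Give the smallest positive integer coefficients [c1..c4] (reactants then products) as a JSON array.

Coefficients: [3, 3, 3, 5]

D: 3·5+3·0+3·0 = 15 | 5·3 = 15
B: 3·1+3·4+3·0 = 15 | 5·3 = 15
E: 3·0+3·4+3·6 = 30 | 5·6 = 30
J: 3·0+3·2+3·8 = 30 | 5·6 = 30
G: 3·3+3·2+3·5 = 30 | 5·6 = 30
gcd(3,3,3,5) = 1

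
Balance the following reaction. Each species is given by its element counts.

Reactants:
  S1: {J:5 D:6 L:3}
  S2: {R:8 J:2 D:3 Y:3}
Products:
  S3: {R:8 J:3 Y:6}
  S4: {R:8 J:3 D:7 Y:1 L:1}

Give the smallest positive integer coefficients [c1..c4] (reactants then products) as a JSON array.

Coefficients: [1, 5, 2, 3]

R: 1·0+5·8 = 40 | 2·8+3·8 = 40
J: 1·5+5·2 = 15 | 2·3+3·3 = 15
D: 1·6+5·3 = 21 | 2·0+3·7 = 21
Y: 1·0+5·3 = 15 | 2·6+3·1 = 15
L: 1·3+5·0 = 3 | 2·0+3·1 = 3
gcd(1,5,2,3) = 1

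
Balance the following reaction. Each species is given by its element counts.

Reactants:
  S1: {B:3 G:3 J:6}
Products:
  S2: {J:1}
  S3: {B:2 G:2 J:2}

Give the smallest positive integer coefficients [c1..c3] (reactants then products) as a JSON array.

B: 2·3 = 6 | 6·0+3·2 = 6
G: 2·3 = 6 | 6·0+3·2 = 6
J: 2·6 = 12 | 6·1+3·2 = 12
gcd(2,6,3) = 1

Coefficients: [2, 6, 3]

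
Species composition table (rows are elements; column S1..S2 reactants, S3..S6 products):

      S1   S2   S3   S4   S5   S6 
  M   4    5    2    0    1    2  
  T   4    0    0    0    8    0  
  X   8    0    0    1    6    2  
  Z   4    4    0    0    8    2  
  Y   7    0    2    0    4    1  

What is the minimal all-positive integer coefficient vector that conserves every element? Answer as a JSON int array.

Coefficients: [2, 1, 4, 6, 1, 2]

M: 2·4+1·5 = 13 | 4·2+6·0+1·1+2·2 = 13
T: 2·4+1·0 = 8 | 4·0+6·0+1·8+2·0 = 8
X: 2·8+1·0 = 16 | 4·0+6·1+1·6+2·2 = 16
Z: 2·4+1·4 = 12 | 4·0+6·0+1·8+2·2 = 12
Y: 2·7+1·0 = 14 | 4·2+6·0+1·4+2·1 = 14
gcd(2,1,4,6,1,2) = 1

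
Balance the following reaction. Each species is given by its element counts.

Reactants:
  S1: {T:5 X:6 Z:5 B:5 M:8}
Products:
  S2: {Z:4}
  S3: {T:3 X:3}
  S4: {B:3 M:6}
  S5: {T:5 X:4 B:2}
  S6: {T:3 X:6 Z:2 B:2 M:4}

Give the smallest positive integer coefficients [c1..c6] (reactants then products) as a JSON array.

Coefficients: [6, 6, 2, 6, 3, 3]

T: 6·5 = 30 | 6·0+2·3+6·0+3·5+3·3 = 30
X: 6·6 = 36 | 6·0+2·3+6·0+3·4+3·6 = 36
Z: 6·5 = 30 | 6·4+2·0+6·0+3·0+3·2 = 30
B: 6·5 = 30 | 6·0+2·0+6·3+3·2+3·2 = 30
M: 6·8 = 48 | 6·0+2·0+6·6+3·0+3·4 = 48
gcd(6,6,2,6,3,3) = 1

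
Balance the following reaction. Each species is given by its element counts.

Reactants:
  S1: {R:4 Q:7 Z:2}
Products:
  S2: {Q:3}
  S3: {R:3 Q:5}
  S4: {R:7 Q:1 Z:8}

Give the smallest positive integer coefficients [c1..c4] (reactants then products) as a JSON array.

R: 4·4 = 16 | 4·0+3·3+1·7 = 16
Q: 4·7 = 28 | 4·3+3·5+1·1 = 28
Z: 4·2 = 8 | 4·0+3·0+1·8 = 8
gcd(4,4,3,1) = 1

Coefficients: [4, 4, 3, 1]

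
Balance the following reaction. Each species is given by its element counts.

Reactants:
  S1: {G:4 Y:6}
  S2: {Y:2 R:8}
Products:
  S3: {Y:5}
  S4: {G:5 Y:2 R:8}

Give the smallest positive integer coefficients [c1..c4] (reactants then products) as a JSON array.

G: 5·4+4·0 = 20 | 6·0+4·5 = 20
Y: 5·6+4·2 = 38 | 6·5+4·2 = 38
R: 5·0+4·8 = 32 | 6·0+4·8 = 32
gcd(5,4,6,4) = 1

Coefficients: [5, 4, 6, 4]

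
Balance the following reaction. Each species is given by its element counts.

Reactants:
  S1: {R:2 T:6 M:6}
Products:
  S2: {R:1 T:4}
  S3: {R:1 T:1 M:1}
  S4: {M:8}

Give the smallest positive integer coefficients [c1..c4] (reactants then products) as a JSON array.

Coefficients: [3, 4, 2, 2]

R: 3·2 = 6 | 4·1+2·1+2·0 = 6
T: 3·6 = 18 | 4·4+2·1+2·0 = 18
M: 3·6 = 18 | 4·0+2·1+2·8 = 18
gcd(3,4,2,2) = 1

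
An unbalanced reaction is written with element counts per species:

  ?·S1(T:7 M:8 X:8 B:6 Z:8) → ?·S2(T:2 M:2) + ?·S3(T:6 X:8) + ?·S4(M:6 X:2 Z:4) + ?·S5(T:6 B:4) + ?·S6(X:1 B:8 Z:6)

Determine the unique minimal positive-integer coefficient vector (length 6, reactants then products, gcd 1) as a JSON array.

T: 6·7 = 42 | 6·2+4·6+6·0+1·6+4·0 = 42
M: 6·8 = 48 | 6·2+4·0+6·6+1·0+4·0 = 48
X: 6·8 = 48 | 6·0+4·8+6·2+1·0+4·1 = 48
B: 6·6 = 36 | 6·0+4·0+6·0+1·4+4·8 = 36
Z: 6·8 = 48 | 6·0+4·0+6·4+1·0+4·6 = 48
gcd(6,6,4,6,1,4) = 1

Coefficients: [6, 6, 4, 6, 1, 4]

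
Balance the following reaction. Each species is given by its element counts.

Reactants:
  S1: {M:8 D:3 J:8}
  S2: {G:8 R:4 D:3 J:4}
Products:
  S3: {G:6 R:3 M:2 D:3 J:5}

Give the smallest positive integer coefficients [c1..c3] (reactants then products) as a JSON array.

Coefficients: [1, 3, 4]

G: 1·0+3·8 = 24 | 4·6 = 24
R: 1·0+3·4 = 12 | 4·3 = 12
M: 1·8+3·0 = 8 | 4·2 = 8
D: 1·3+3·3 = 12 | 4·3 = 12
J: 1·8+3·4 = 20 | 4·5 = 20
gcd(1,3,4) = 1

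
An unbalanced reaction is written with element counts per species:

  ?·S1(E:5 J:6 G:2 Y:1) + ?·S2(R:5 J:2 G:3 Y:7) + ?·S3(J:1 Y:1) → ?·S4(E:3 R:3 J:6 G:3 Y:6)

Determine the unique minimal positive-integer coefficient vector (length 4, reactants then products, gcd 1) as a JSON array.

Coefficients: [3, 3, 6, 5]

E: 3·5+3·0+6·0 = 15 | 5·3 = 15
R: 3·0+3·5+6·0 = 15 | 5·3 = 15
J: 3·6+3·2+6·1 = 30 | 5·6 = 30
G: 3·2+3·3+6·0 = 15 | 5·3 = 15
Y: 3·1+3·7+6·1 = 30 | 5·6 = 30
gcd(3,3,6,5) = 1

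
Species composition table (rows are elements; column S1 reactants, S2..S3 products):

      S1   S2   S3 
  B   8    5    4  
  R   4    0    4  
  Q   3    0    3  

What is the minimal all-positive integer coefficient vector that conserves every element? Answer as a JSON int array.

Coefficients: [5, 4, 5]

B: 5·8 = 40 | 4·5+5·4 = 40
R: 5·4 = 20 | 4·0+5·4 = 20
Q: 5·3 = 15 | 4·0+5·3 = 15
gcd(5,4,5) = 1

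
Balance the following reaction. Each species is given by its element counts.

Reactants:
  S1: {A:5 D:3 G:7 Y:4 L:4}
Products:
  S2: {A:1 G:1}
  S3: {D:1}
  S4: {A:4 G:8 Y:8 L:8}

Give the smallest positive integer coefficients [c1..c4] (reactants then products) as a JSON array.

Coefficients: [2, 6, 6, 1]

A: 2·5 = 10 | 6·1+6·0+1·4 = 10
D: 2·3 = 6 | 6·0+6·1+1·0 = 6
G: 2·7 = 14 | 6·1+6·0+1·8 = 14
Y: 2·4 = 8 | 6·0+6·0+1·8 = 8
L: 2·4 = 8 | 6·0+6·0+1·8 = 8
gcd(2,6,6,1) = 1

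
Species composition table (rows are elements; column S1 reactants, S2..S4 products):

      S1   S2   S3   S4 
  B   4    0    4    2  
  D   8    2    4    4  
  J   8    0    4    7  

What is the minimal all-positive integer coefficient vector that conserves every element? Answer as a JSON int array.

B: 5·4 = 20 | 6·0+3·4+4·2 = 20
D: 5·8 = 40 | 6·2+3·4+4·4 = 40
J: 5·8 = 40 | 6·0+3·4+4·7 = 40
gcd(5,6,3,4) = 1

Coefficients: [5, 6, 3, 4]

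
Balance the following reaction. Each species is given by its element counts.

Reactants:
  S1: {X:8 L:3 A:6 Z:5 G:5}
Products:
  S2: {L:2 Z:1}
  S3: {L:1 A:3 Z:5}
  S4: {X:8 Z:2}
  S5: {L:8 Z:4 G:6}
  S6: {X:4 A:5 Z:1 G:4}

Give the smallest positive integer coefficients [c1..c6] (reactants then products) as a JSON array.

X: 6·8 = 48 | 4·0+2·0+3·8+1·0+6·4 = 48
L: 6·3 = 18 | 4·2+2·1+3·0+1·8+6·0 = 18
A: 6·6 = 36 | 4·0+2·3+3·0+1·0+6·5 = 36
Z: 6·5 = 30 | 4·1+2·5+3·2+1·4+6·1 = 30
G: 6·5 = 30 | 4·0+2·0+3·0+1·6+6·4 = 30
gcd(6,4,2,3,1,6) = 1

Coefficients: [6, 4, 2, 3, 1, 6]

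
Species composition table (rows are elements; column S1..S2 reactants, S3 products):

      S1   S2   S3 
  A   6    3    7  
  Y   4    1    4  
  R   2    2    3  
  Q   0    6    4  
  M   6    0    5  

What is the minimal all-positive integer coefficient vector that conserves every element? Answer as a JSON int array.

A: 5·6+4·3 = 42 | 6·7 = 42
Y: 5·4+4·1 = 24 | 6·4 = 24
R: 5·2+4·2 = 18 | 6·3 = 18
Q: 5·0+4·6 = 24 | 6·4 = 24
M: 5·6+4·0 = 30 | 6·5 = 30
gcd(5,4,6) = 1

Coefficients: [5, 4, 6]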